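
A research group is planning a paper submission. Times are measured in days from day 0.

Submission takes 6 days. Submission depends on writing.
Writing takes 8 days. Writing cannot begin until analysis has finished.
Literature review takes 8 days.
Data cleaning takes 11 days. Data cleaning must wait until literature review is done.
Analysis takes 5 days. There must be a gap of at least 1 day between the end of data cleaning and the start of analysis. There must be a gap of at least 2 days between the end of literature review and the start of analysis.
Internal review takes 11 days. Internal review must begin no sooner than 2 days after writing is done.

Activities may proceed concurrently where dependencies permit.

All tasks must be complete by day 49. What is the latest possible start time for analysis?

23

Internal review has no dependents, so it just needs to finish by day 49. Starting by 49 − 11 = day 38 achieves that.
To finish by day 49, submission (duration 6) must start no later than day 43.
Writing has several dependents: internal review (must start by day 38, minus 2-day gap → day 36); submission (must start by day 43). The earliest of those limits is day 36, so writing must start by 36 − 8 = day 28.
Analysis must finish before writing (must start by day 28). With a 5-day duration, analysis must start by 28 − 5 = day 23.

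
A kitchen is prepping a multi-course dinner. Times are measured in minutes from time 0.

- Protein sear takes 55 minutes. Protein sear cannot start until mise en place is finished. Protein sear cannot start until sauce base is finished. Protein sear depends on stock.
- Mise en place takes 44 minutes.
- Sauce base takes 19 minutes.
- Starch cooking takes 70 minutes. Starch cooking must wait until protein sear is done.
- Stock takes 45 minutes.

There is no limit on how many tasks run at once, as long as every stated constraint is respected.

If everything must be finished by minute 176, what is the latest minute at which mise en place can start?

Starch cooking must finish by minute 176; it takes 70 minutes, so it must start by 176 − 70 = minute 106.
Since starch cooking (must start by minute 106) depends on it, protein sear must finish by minute 106. Backing off its 55-minute duration gives a latest start of minute 51.
Mise en place has to be done before protein sear (must start by minute 51). That means finishing by minute 51, i.e. starting by 51 − 44 = minute 7.

7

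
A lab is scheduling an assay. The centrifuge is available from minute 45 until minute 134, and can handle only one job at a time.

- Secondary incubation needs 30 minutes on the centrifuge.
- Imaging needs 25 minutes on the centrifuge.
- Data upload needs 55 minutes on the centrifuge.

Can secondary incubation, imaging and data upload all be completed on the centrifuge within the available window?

The centrifuge window is 134 − 45 = 89 minutes.
Running back to back, the jobs need 30 + 25 + 55 = 110 minutes on the centrifuge.
Since 110 > 89, they cannot all fit.

No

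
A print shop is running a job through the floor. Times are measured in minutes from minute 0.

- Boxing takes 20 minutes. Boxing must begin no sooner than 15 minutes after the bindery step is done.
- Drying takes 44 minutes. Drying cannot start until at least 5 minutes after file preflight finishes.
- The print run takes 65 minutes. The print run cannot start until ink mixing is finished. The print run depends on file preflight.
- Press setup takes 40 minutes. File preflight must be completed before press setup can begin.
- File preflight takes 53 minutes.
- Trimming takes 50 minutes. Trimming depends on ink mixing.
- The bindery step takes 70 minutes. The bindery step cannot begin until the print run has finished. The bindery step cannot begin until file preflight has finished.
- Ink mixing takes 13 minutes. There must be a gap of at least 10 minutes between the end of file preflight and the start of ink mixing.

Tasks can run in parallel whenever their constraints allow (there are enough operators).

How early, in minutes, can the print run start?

File preflight can start immediately at minute 0; it finishes at minute 53.
Ink mixing cannot begin until file preflight (finishes minute 53, plus 10-minute gap → minute 63). It runs from minute 63 to 63 + 13 = minute 76.
The print run waits on ink mixing (finishes minute 76); file preflight (finishes minute 53). The latest of these is minute 76, which is the earliest the print run can start.

76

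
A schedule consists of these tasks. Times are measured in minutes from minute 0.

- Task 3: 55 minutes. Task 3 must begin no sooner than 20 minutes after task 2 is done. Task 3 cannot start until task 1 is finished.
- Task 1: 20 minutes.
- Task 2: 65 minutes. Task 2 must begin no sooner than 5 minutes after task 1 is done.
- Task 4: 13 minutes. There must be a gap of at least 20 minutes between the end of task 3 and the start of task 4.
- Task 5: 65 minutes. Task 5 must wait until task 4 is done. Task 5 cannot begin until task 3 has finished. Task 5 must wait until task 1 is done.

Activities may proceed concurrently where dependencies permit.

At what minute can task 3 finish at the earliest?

Nothing blocks task 1, so it runs from minute 0 to minute 20.
Task 2 cannot begin until task 1 (finishes minute 20, plus 5-minute gap → minute 25). It runs from minute 25 to 25 + 65 = minute 90.
Task 3 has to wait for task 2 (finishes minute 90, plus 20-minute gap → minute 110); task 1 (finishes minute 20). The latest of these is minute 110, so task 3 runs minute 110 to 110 + 55 = minute 165.

165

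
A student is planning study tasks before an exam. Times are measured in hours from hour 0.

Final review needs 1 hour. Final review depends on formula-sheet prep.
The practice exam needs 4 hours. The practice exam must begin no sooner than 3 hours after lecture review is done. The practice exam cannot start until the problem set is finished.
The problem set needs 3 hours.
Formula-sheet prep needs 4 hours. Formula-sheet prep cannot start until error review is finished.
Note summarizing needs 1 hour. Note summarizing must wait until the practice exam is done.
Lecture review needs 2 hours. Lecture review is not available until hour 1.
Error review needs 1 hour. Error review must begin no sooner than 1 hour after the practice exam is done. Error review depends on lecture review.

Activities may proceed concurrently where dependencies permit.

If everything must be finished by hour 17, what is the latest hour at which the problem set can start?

3

To finish by hour 17, final review (duration 1) must start no later than hour 16.
Formula-sheet prep must finish before final review (must start by hour 16). With a 4-hour duration, formula-sheet prep must start by 16 − 4 = hour 12.
Error review must finish before formula-sheet prep (must start by hour 12). With a 1-hour duration, error review must start by 12 − 1 = hour 11.
Note summarizing must finish by hour 17; it takes 1 hour, so it must start by 17 − 1 = hour 16.
The practice exam must finish in time for error review (must start by hour 11, minus 1-hour gap → hour 10); note summarizing (must start by hour 16). The tightest is hour 10, so the practice exam must start by 10 − 4 = hour 6.
Since the practice exam (must start by hour 6) depends on it, the problem set must finish by hour 6. Backing off its 3-hour duration gives a latest start of hour 3.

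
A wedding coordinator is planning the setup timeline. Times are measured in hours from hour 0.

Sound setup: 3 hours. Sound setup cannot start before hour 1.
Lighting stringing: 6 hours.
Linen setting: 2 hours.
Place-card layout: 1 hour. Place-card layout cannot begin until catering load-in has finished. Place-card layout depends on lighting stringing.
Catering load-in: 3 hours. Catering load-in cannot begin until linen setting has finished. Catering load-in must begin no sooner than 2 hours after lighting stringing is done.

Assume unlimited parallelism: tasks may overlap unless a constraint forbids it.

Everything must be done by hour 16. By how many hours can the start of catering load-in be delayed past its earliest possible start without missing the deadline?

Nothing blocks lighting stringing, so it runs from hour 0 to hour 6.
Linen setting has no prerequisites, so it starts at hour 0 and finishes at hour 2.
Catering load-in has to wait for linen setting (finishes hour 2); lighting stringing (finishes hour 6, plus 2-hour gap → hour 8). The latest of these is hour 8, so catering load-in runs hour 8 to 8 + 3 = hour 11.

Working backward from the deadline:
Place-card layout must finish by hour 16; it takes 1 hour, so it must start by 16 − 1 = hour 15.
Catering load-in has to be done before place-card layout (must start by hour 15). That means finishing by hour 15, i.e. starting by 15 − 3 = hour 12.
So catering load-in can start as early as hour 8 and as late as hour 12, giving 12 − 8 = 4 hours of slack.

4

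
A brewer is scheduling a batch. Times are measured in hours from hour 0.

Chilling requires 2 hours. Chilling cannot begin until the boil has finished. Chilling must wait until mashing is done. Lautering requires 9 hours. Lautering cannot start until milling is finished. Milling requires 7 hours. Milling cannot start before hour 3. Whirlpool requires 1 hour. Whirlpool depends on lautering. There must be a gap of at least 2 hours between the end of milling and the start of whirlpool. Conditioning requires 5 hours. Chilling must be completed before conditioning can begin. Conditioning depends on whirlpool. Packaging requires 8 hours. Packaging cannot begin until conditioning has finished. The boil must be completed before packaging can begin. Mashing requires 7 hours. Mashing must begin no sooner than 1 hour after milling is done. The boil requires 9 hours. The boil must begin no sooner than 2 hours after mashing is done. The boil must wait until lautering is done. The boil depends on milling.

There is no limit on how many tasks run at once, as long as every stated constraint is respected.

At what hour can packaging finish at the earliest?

After its own release at hour 3, milling can start at hour 3 and finishes at hour 10.
Lautering waits on milling (finishes hour 10), so it starts at hour 10 and finishes at 10 + 9 = hour 19.
Whirlpool has to wait for lautering (finishes hour 19); milling (finishes hour 10, plus 2-hour gap → hour 12). The latest of these is hour 19, so whirlpool runs hour 19 to 19 + 1 = hour 20.
After milling (finishes hour 10, plus 1-hour gap → hour 11), mashing can start at hour 11 and finishes at hour 18.
The boil cannot start until mashing (finishes hour 18, plus 2-hour gap → hour 20); lautering (finishes hour 19); milling (finishes hour 10). The controlling bound is hour 20, so the boil finishes at 20 + 9 = hour 29.
For chilling: the boil (finishes hour 29); mashing (finishes hour 18). Taking the maximum gives a start of hour 29, and it finishes at 29 + 2 = hour 31.
For conditioning: chilling (finishes hour 31); whirlpool (finishes hour 20). Taking the maximum gives a start of hour 31, and it finishes at 31 + 5 = hour 36.
Packaging cannot start until conditioning (finishes hour 36); the boil (finishes hour 29). The controlling bound is hour 36, so packaging finishes at 36 + 8 = hour 44.

44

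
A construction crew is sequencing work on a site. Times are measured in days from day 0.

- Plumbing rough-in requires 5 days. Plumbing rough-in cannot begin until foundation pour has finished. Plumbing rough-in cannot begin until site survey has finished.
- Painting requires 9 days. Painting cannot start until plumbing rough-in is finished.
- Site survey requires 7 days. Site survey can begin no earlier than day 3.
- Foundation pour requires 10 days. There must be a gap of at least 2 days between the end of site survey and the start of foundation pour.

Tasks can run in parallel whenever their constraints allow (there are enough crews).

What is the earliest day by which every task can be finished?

Site survey cannot begin until its own release at day 3. It runs from day 3 to 3 + 7 = day 10.
After site survey (finishes day 10, plus 2-day gap → day 12), foundation pour can start at day 12 and finishes at day 22.
Plumbing rough-in has to wait for foundation pour (finishes day 22); site survey (finishes day 10). The latest of these is day 22, so plumbing rough-in runs day 22 to 22 + 5 = day 27.
After plumbing rough-in (finishes day 27), painting can start at day 27 and finishes at day 36.
All tasks are finished once the last one completes. Finish times: Site survey at 10, Foundation pour at 22, Plumbing rough-in at 27, Painting at 36. The latest is day 36.

36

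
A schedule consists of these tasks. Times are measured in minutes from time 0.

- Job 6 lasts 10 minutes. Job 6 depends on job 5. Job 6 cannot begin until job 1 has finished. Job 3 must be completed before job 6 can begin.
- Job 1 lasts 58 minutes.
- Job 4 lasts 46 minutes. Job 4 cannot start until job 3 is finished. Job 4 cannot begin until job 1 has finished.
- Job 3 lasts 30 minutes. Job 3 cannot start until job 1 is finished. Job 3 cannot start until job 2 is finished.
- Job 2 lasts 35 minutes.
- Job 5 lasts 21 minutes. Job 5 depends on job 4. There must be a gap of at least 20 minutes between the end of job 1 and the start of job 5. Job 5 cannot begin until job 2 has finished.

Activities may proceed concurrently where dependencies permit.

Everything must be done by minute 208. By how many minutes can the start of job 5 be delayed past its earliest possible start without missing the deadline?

Nothing blocks job 2, so it runs from minute 0 to minute 35.
Job 1 has no prerequisites, so it starts at minute 0 and finishes at minute 58.
For job 3: job 1 (finishes minute 58); job 2 (finishes minute 35). Taking the maximum gives a start of minute 58, and it finishes at 58 + 30 = minute 88.
Job 4 has to wait for job 3 (finishes minute 88); job 1 (finishes minute 58). The latest of these is minute 88, so job 4 runs minute 88 to 88 + 46 = minute 134.
Job 5 has to wait for job 4 (finishes minute 134); job 1 (finishes minute 58, plus 20-minute gap → minute 78); job 2 (finishes minute 35). The latest of these is minute 134, so job 5 runs minute 134 to 134 + 21 = minute 155.

Working backward from the deadline:
To finish by minute 208, job 6 (duration 10) must start no later than minute 198.
Job 5 must finish before job 6 (must start by minute 198). With a 21-minute duration, job 5 must start by 198 − 21 = minute 177.
So job 5 can start as early as minute 134 and as late as minute 177, giving 177 − 134 = 43 minutes of slack.

43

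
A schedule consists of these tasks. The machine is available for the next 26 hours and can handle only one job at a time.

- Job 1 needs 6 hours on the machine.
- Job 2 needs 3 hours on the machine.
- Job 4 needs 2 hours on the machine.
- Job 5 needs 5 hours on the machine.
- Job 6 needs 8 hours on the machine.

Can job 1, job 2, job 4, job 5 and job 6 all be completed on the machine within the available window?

Running back to back, the jobs need 6 + 3 + 2 + 5 + 8 = 24 hours on the machine.
Since 24 ≤ 26, they fit within the window.

Yes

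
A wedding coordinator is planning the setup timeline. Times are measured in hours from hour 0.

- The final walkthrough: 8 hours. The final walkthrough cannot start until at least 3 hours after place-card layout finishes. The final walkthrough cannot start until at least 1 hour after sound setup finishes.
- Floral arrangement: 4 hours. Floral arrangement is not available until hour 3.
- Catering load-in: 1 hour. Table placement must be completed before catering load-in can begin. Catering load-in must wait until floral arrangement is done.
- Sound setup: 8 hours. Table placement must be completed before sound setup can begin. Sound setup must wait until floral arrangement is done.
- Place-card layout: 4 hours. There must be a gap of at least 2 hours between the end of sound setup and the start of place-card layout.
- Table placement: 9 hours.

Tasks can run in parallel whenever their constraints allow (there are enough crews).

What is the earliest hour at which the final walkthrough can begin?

Floral arrangement cannot begin until its own release at hour 3. It runs from hour 3 to 3 + 4 = hour 7.
Table placement has no prerequisites, so it starts at hour 0 and finishes at hour 9.
Sound setup has to wait for table placement (finishes hour 9); floral arrangement (finishes hour 7). The latest of these is hour 9, so sound setup runs hour 9 to 9 + 8 = hour 17.
Place-card layout cannot begin until sound setup (finishes hour 17, plus 2-hour gap → hour 19). It runs from hour 19 to 19 + 4 = hour 23.
The final walkthrough waits on place-card layout (finishes hour 23, plus 3-hour gap → hour 26); sound setup (finishes hour 17, plus 1-hour gap → hour 18). The latest of these is hour 26, which is the earliest the final walkthrough can start.

26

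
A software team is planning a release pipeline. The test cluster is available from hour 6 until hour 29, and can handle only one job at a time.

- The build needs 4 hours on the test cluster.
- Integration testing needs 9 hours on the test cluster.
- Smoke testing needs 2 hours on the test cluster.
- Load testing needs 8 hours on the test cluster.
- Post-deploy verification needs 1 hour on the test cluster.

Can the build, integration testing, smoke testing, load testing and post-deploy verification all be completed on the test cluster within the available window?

The test cluster window is 29 − 6 = 23 hours.
Running back to back, the jobs need 4 + 9 + 2 + 8 + 1 = 24 hours on the test cluster.
Since 24 > 23, they cannot all fit.

No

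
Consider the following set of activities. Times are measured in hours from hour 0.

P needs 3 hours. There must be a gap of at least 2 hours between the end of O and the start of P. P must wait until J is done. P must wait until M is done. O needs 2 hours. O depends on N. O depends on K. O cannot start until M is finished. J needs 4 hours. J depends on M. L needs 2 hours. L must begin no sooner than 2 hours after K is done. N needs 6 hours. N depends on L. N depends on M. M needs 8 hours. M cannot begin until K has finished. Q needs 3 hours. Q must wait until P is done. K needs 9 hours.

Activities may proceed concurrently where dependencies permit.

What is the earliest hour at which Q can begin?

30

Nothing blocks K, so it runs from hour 0 to hour 9.
After K (finishes hour 9), M can start at hour 9 and finishes at hour 17.
After M (finishes hour 17), J can start at hour 17 and finishes at hour 21.
After K (finishes hour 9, plus 2-hour gap → hour 11), L can start at hour 11 and finishes at hour 13.
For N: L (finishes hour 13); M (finishes hour 17). Taking the maximum gives a start of hour 17, and it finishes at 17 + 6 = hour 23.
O needs all of N (finishes hour 23); K (finishes hour 9); M (finishes hour 17). That puts its earliest start at hour 23; it finishes at 23 + 2 = hour 25.
P has to wait for O (finishes hour 25, plus 2-hour gap → hour 27); J (finishes hour 21); M (finishes hour 17). The latest of these is hour 27, so P runs hour 27 to 27 + 3 = hour 30.
Q waits on P (finishes hour 30), so the earliest it can start is hour 30.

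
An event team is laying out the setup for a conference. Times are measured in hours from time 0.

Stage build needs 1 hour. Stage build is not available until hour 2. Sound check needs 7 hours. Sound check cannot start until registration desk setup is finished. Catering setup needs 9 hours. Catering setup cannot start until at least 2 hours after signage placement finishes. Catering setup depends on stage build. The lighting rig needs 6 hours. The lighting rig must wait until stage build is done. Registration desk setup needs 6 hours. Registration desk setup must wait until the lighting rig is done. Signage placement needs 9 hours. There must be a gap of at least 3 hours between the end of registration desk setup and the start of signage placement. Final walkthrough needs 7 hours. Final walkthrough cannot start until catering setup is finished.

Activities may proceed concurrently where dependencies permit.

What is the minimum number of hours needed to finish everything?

Stage build cannot begin until its own release at hour 2. It runs from hour 2 to 2 + 1 = hour 3.
The lighting rig waits on stage build (finishes hour 3), so it starts at hour 3 and finishes at 3 + 6 = hour 9.
Registration desk setup waits on the lighting rig (finishes hour 9), so it starts at hour 9 and finishes at 9 + 6 = hour 15.
After registration desk setup (finishes hour 15), sound check can start at hour 15 and finishes at hour 22.
After registration desk setup (finishes hour 15, plus 3-hour gap → hour 18), signage placement can start at hour 18 and finishes at hour 27.
Catering setup cannot start until signage placement (finishes hour 27, plus 2-hour gap → hour 29); stage build (finishes hour 3). The controlling bound is hour 29, so catering setup finishes at 29 + 9 = hour 38.
After catering setup (finishes hour 38), final walkthrough can start at hour 38 and finishes at hour 45.
All tasks are finished once the last one completes. Finish times: Stage build at 3, The lighting rig at 9, Registration desk setup at 15, Signage placement at 27, Catering setup at 38, Sound check at 22, Final walkthrough at 45. The latest is hour 45.

45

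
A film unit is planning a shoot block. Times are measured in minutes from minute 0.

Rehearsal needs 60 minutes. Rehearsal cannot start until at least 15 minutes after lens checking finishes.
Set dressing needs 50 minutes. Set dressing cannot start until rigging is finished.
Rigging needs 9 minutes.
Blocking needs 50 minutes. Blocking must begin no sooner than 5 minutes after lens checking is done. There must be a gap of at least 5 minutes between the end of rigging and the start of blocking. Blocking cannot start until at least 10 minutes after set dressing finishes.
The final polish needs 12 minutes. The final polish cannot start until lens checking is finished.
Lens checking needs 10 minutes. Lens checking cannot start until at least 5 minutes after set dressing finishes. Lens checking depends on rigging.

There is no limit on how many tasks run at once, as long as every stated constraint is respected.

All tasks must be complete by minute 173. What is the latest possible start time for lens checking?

88

Blocking must finish by minute 173; it takes 50 minutes, so it must start by 173 − 50 = minute 123.
Rehearsal has no dependents, so it just needs to finish by minute 173. Starting by 173 − 60 = minute 113 achieves that.
Nothing follows the final polish; the deadline of minute 173 is its only limit. It must start by 173 − 12 = minute 161.
Lens checking feeds blocking (must start by minute 123, minus 5-minute gap → minute 118); rehearsal (must start by minute 113, minus 15-minute gap → minute 98); the final polish (must start by minute 161). Taking the minimum, lens checking must finish by minute 98 and start by 98 − 10 = minute 88.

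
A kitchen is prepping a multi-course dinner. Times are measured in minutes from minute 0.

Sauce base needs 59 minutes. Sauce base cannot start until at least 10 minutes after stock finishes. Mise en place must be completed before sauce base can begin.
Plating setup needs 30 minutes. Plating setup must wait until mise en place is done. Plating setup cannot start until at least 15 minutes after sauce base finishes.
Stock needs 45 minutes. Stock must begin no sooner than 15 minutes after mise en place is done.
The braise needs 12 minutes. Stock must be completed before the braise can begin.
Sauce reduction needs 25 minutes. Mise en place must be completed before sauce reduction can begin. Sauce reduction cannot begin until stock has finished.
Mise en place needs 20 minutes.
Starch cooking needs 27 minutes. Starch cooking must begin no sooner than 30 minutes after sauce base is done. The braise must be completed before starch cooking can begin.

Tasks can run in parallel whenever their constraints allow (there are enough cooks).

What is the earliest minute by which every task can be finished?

Nothing blocks mise en place, so it runs from minute 0 to minute 20.
Stock waits on mise en place (finishes minute 20, plus 15-minute gap → minute 35), so it starts at minute 35 and finishes at 35 + 45 = minute 80.
Sauce reduction cannot start until mise en place (finishes minute 20); stock (finishes minute 80). The controlling bound is minute 80, so sauce reduction finishes at 80 + 25 = minute 105.
After stock (finishes minute 80), the braise can start at minute 80 and finishes at minute 92.
Sauce base has to wait for stock (finishes minute 80, plus 10-minute gap → minute 90); mise en place (finishes minute 20). The latest of these is minute 90, so sauce base runs minute 90 to 90 + 59 = minute 149.
Plating setup cannot start until mise en place (finishes minute 20); sauce base (finishes minute 149, plus 15-minute gap → minute 164). The controlling bound is minute 164, so plating setup finishes at 164 + 30 = minute 194.
Starch cooking cannot start until sauce base (finishes minute 149, plus 30-minute gap → minute 179); the braise (finishes minute 92). The controlling bound is minute 179, so starch cooking finishes at 179 + 27 = minute 206.
All tasks are finished once the last one completes. Finish times: Mise en place at 20, Stock at 80, Sauce base at 149, The braise at 92, Sauce reduction at 105, Starch cooking at 206, Plating setup at 194. The latest is minute 206.

206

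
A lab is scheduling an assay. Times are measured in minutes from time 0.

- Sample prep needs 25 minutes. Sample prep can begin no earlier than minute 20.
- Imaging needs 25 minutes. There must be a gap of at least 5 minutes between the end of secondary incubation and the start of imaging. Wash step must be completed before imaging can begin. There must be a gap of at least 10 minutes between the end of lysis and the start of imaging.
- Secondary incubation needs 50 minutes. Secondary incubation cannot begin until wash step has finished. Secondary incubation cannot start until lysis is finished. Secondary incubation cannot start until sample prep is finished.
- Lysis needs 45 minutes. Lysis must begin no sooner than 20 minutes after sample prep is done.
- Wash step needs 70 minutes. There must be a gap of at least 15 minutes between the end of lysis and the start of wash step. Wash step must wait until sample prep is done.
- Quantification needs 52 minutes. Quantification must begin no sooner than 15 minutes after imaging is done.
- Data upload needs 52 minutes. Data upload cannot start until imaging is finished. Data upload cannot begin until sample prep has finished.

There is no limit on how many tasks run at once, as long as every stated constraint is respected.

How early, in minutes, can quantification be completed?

342

After its own release at minute 20, sample prep can start at minute 20 and finishes at minute 45.
After sample prep (finishes minute 45, plus 20-minute gap → minute 65), lysis can start at minute 65 and finishes at minute 110.
Wash step cannot start until lysis (finishes minute 110, plus 15-minute gap → minute 125); sample prep (finishes minute 45). The controlling bound is minute 125, so wash step finishes at 125 + 70 = minute 195.
Secondary incubation cannot start until wash step (finishes minute 195); lysis (finishes minute 110); sample prep (finishes minute 45). The controlling bound is minute 195, so secondary incubation finishes at 195 + 50 = minute 245.
Imaging needs all of secondary incubation (finishes minute 245, plus 5-minute gap → minute 250); wash step (finishes minute 195); lysis (finishes minute 110, plus 10-minute gap → minute 120). That puts its earliest start at minute 250; it finishes at 250 + 25 = minute 275.
Quantification waits on imaging (finishes minute 275, plus 15-minute gap → minute 290), so it starts at minute 290 and finishes at 290 + 52 = minute 342.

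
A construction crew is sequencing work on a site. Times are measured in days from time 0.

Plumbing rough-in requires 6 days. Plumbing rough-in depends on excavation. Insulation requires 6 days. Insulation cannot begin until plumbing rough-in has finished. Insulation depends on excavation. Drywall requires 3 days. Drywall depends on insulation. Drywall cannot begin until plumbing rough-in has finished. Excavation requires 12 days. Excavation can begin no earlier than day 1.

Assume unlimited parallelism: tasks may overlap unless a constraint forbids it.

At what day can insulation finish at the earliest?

Excavation waits on its own release at day 1, so it starts at day 1 and finishes at 1 + 12 = day 13.
After excavation (finishes day 13), plumbing rough-in can start at day 13 and finishes at day 19.
Insulation cannot start until plumbing rough-in (finishes day 19); excavation (finishes day 13). The controlling bound is day 19, so insulation finishes at 19 + 6 = day 25.

25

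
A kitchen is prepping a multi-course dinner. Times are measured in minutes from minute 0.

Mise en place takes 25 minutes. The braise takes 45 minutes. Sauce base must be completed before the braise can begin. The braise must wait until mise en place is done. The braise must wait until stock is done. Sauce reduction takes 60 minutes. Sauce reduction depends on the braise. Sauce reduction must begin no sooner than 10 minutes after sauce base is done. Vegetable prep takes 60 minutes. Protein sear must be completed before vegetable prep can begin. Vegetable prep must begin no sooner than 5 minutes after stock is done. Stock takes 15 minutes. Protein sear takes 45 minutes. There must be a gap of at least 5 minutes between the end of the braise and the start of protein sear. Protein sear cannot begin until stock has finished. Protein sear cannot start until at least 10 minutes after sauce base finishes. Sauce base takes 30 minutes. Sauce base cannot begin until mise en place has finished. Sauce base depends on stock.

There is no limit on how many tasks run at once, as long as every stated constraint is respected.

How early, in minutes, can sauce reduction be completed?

160

Stock has no prerequisites, so it starts at minute 0 and finishes at minute 15.
Nothing blocks mise en place, so it runs from minute 0 to minute 25.
Sauce base needs all of mise en place (finishes minute 25); stock (finishes minute 15). That puts its earliest start at minute 25; it finishes at 25 + 30 = minute 55.
The braise cannot start until sauce base (finishes minute 55); mise en place (finishes minute 25); stock (finishes minute 15). The controlling bound is minute 55, so the braise finishes at 55 + 45 = minute 100.
For sauce reduction: the braise (finishes minute 100); sauce base (finishes minute 55, plus 10-minute gap → minute 65). Taking the maximum gives a start of minute 100, and it finishes at 100 + 60 = minute 160.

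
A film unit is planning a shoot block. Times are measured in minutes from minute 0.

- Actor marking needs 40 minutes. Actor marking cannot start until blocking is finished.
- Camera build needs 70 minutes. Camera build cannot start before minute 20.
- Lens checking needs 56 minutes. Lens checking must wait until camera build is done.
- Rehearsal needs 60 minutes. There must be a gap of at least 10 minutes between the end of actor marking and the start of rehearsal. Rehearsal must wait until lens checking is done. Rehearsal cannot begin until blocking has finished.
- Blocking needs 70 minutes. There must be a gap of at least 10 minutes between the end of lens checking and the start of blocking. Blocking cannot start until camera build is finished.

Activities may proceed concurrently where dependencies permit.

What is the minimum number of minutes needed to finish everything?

Camera build cannot begin until its own release at minute 20. It runs from minute 20 to 20 + 70 = minute 90.
After camera build (finishes minute 90), lens checking can start at minute 90 and finishes at minute 146.
Blocking needs all of lens checking (finishes minute 146, plus 10-minute gap → minute 156); camera build (finishes minute 90). That puts its earliest start at minute 156; it finishes at 156 + 70 = minute 226.
After blocking (finishes minute 226), actor marking can start at minute 226 and finishes at minute 266.
For rehearsal: actor marking (finishes minute 266, plus 10-minute gap → minute 276); lens checking (finishes minute 146); blocking (finishes minute 226). Taking the maximum gives a start of minute 276, and it finishes at 276 + 60 = minute 336.
All tasks are finished once the last one completes. Finish times: Camera build at 90, Lens checking at 146, Blocking at 226, Actor marking at 266, Rehearsal at 336. The latest is minute 336.

336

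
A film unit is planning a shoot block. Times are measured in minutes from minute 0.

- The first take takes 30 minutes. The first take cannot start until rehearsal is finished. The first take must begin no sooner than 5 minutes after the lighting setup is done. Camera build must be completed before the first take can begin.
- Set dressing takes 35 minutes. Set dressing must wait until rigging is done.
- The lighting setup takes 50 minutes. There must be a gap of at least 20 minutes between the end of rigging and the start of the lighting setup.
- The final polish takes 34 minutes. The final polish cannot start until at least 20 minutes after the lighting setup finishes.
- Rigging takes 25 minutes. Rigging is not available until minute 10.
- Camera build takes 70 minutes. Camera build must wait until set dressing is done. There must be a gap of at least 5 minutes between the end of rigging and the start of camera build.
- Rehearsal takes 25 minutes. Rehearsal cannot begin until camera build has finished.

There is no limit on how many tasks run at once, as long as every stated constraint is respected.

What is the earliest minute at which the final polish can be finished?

159

Rigging cannot begin until its own release at minute 10. It runs from minute 10 to 10 + 25 = minute 35.
The lighting setup cannot begin until rigging (finishes minute 35, plus 20-minute gap → minute 55). It runs from minute 55 to 55 + 50 = minute 105.
The final polish cannot begin until the lighting setup (finishes minute 105, plus 20-minute gap → minute 125). It runs from minute 125 to 125 + 34 = minute 159.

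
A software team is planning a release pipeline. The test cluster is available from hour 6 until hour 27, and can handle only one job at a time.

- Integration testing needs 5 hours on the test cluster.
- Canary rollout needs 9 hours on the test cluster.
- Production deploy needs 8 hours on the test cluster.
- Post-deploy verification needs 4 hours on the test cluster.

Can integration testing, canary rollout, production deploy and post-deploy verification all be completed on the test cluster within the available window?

No

The test cluster window is 27 − 6 = 21 hours.
Running back to back, the jobs need 5 + 9 + 8 + 4 = 26 hours on the test cluster.
Since 26 > 21, they cannot all fit.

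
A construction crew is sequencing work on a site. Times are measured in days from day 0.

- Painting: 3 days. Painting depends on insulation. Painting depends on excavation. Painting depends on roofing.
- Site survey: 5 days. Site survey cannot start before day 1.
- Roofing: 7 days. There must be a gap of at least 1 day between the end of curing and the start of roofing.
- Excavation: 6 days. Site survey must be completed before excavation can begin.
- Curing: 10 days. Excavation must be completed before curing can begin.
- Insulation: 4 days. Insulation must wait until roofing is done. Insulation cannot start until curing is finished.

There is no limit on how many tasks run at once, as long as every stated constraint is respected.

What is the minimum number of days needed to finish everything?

37

Site survey waits on its own release at day 1, so it starts at day 1 and finishes at 1 + 5 = day 6.
Excavation waits on site survey (finishes day 6), so it starts at day 6 and finishes at 6 + 6 = day 12.
Curing waits on excavation (finishes day 12), so it starts at day 12 and finishes at 12 + 10 = day 22.
After curing (finishes day 22, plus 1-day gap → day 23), roofing can start at day 23 and finishes at day 30.
Insulation needs all of roofing (finishes day 30); curing (finishes day 22). That puts its earliest start at day 30; it finishes at 30 + 4 = day 34.
Painting has to wait for insulation (finishes day 34); excavation (finishes day 12); roofing (finishes day 30). The latest of these is day 34, so painting runs day 34 to 34 + 3 = day 37.
All tasks are finished once the last one completes. Finish times: Site survey at 6, Excavation at 12, Curing at 22, Roofing at 30, Insulation at 34, Painting at 37. The latest is day 37.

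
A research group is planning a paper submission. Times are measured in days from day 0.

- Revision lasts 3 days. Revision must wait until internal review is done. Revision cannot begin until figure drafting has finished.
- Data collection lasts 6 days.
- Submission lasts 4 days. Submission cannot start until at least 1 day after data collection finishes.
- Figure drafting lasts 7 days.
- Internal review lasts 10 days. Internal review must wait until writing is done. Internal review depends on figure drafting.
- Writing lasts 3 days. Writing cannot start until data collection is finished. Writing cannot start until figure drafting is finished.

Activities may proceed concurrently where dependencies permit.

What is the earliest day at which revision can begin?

20

Figure drafting has no prerequisites, so it starts at day 0 and finishes at day 7.
Data collection can start immediately at day 0; it finishes at day 6.
For writing: data collection (finishes day 6); figure drafting (finishes day 7). Taking the maximum gives a start of day 7, and it finishes at 7 + 3 = day 10.
For internal review: writing (finishes day 10); figure drafting (finishes day 7). Taking the maximum gives a start of day 10, and it finishes at 10 + 10 = day 20.
Revision waits on internal review (finishes day 20); figure drafting (finishes day 7). The latest of these is day 20, which is the earliest revision can start.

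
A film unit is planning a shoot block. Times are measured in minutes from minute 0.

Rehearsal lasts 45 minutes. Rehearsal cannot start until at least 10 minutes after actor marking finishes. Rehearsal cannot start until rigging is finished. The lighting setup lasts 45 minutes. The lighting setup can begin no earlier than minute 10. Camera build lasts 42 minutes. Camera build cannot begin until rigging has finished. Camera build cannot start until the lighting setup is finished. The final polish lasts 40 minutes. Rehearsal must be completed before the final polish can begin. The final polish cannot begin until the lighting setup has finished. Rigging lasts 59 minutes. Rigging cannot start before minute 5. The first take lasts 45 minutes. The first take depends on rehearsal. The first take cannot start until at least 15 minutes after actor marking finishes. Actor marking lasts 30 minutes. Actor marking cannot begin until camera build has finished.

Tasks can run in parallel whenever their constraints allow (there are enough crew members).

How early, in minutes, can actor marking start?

The lighting setup waits on its own release at minute 10, so it starts at minute 10 and finishes at 10 + 45 = minute 55.
After its own release at minute 5, rigging can start at minute 5 and finishes at minute 64.
For camera build: rigging (finishes minute 64); the lighting setup (finishes minute 55). Taking the maximum gives a start of minute 64, and it finishes at 64 + 42 = minute 106.
Actor marking waits on camera build (finishes minute 106), so the earliest it can start is minute 106.

106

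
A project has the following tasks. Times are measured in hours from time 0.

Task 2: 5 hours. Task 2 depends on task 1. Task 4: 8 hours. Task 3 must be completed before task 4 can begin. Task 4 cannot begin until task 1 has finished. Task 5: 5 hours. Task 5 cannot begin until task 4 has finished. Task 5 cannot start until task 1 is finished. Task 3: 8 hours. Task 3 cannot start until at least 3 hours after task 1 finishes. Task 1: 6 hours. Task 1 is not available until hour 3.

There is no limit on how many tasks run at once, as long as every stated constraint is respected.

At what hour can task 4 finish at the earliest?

Task 1 waits on its own release at hour 3, so it starts at hour 3 and finishes at 3 + 6 = hour 9.
After task 1 (finishes hour 9, plus 3-hour gap → hour 12), task 3 can start at hour 12 and finishes at hour 20.
Task 4 cannot start until task 3 (finishes hour 20); task 1 (finishes hour 9). The controlling bound is hour 20, so task 4 finishes at 20 + 8 = hour 28.

28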